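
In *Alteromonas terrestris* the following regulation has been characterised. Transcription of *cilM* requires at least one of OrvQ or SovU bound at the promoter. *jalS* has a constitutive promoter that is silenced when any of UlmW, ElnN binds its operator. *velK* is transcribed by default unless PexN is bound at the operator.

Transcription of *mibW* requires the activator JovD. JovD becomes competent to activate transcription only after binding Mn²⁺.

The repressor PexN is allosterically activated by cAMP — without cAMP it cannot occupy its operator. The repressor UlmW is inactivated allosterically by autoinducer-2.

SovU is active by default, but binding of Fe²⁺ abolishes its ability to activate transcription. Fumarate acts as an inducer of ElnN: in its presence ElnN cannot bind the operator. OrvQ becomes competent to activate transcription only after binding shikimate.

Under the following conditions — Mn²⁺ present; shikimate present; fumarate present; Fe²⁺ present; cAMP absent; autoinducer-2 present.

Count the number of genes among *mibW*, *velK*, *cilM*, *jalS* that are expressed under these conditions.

4

Mn²⁺ is present, so JovD is active.
No repressor is bound and JovD is active, so *mibW* is transcribed.
→ *mibW* is ON.
cAMP is absent, so PexN is inactive.
With no repressor bound, *velK* is transcribed.
→ *velK* is ON.
Shikimate is present, so OrvQ is active.
Fe²⁺ is present, so SovU is inactive.
Activator OrvQ is present, so *cilM* is transcribed.
→ *cilM* is ON.
Autoinducer-2 is present, so UlmW is inactive.
Fumarate is present, so ElnN is inactive.
With no repressor bound, *jalS* is transcribed.
→ *jalS* is ON.
4 of the 4 genes are transcribed.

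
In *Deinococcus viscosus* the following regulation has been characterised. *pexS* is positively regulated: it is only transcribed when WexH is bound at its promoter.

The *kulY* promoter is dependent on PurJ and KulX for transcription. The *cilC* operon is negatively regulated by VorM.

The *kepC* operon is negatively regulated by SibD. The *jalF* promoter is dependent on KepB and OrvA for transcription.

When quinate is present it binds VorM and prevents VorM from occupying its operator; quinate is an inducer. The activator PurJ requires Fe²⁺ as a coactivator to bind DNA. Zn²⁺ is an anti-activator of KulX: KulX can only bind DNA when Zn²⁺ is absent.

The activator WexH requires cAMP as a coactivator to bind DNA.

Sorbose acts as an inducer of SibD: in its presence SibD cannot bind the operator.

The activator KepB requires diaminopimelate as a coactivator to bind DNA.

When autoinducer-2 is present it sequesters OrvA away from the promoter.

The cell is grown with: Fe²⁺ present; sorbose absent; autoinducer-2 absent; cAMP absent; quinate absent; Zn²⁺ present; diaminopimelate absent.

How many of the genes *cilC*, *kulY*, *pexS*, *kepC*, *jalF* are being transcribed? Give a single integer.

0

Quinate is absent, so VorM is active.
With repressor VorM bound, *cilC* is not transcribed.
→ *cilC* is OFF.
Fe²⁺ is present, so PurJ is active.
Zn²⁺ is present, so KulX is inactive.
Required activator KulX is absent, so *kulY* is not transcribed.
→ *kulY* is OFF.
cAMP is absent, so WexH is inactive.
Required activator WexH is absent, so *pexS* is not transcribed.
→ *pexS* is OFF.
Sorbose is absent, so SibD is active.
With repressor SibD bound, *kepC* is not transcribed.
→ *kepC* is OFF.
Diaminopimelate is absent, so KepB is inactive.
Autoinducer-2 is absent, so OrvA is active.
Required activator KepB is absent, so *jalF* is not transcribed.
→ *jalF* is OFF.
0 of the 5 genes are transcribed.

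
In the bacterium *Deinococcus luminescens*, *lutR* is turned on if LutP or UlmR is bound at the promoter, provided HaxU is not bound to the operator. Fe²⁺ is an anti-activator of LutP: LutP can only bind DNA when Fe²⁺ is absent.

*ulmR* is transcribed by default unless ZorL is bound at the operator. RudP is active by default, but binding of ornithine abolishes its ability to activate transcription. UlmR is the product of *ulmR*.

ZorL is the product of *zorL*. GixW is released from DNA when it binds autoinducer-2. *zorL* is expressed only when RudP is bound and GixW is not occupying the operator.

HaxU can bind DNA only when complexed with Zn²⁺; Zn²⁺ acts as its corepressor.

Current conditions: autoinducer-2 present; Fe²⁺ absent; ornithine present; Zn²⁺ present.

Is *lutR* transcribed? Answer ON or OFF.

OFF

Fe²⁺ is absent, so LutP is active.
Zn²⁺ is present, so HaxU is active.
Autoinducer-2 is present, so GixW is inactive.
Ornithine is present, so RudP is inactive.
Required activator RudP is absent, so *zorL* is not transcribed.
So ZorL is not produced.
With no repressor bound, *ulmR* is transcribed.
So UlmR is produced and active.
With repressor HaxU bound, *lutR* is not transcribed.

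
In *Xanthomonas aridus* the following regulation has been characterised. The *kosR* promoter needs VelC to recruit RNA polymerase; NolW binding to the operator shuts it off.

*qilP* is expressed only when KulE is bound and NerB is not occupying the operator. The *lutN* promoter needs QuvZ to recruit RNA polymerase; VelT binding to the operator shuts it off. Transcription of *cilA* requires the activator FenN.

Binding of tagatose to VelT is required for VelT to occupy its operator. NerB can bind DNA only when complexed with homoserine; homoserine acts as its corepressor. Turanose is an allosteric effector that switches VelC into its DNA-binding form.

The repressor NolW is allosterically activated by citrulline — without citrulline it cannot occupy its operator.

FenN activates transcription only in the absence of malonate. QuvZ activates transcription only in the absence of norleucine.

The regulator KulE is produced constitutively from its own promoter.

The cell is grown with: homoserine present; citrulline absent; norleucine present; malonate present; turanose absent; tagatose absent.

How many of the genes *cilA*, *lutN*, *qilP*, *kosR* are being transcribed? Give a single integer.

Malonate is present, so FenN is inactive.
Required activator FenN is absent, so *cilA* is not transcribed.
→ *cilA* is OFF.
Norleucine is present, so QuvZ is inactive.
Tagatose is absent, so VelT is inactive.
Required activator QuvZ is absent, so *lutN* is not transcribed.
→ *lutN* is OFF.
KulE is produced constitutively and is active.
Homoserine is present, so NerB is active.
With repressor NerB bound, *qilP* is not transcribed.
→ *qilP* is OFF.
Turanose is absent, so VelC is inactive.
Citrulline is absent, so NolW is inactive.
Required activator VelC is absent, so *kosR* is not transcribed.
→ *kosR* is OFF.
0 of the 4 genes are transcribed.

0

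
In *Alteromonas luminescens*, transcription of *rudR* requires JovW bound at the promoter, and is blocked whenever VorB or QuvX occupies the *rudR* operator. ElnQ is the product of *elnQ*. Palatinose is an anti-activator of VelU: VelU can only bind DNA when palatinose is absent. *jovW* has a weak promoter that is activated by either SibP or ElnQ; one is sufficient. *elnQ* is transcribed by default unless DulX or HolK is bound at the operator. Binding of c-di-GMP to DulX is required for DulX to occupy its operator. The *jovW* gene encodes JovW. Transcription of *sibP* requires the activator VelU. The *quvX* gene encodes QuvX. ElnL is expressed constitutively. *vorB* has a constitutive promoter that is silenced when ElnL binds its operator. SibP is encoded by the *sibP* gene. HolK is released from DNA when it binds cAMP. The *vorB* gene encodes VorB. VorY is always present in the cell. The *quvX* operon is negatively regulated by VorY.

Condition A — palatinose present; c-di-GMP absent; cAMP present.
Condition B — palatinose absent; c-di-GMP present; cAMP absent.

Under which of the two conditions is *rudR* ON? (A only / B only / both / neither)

both

Condition A:
ElnL is produced constitutively and is active.
With repressor ElnL bound, *vorB* is not transcribed.
So VorB is not produced.
Palatinose is present, so VelU is inactive.
Required activator VelU is absent, so *sibP* is not transcribed.
So SibP is not produced.
c-di-GMP is absent, so DulX is inactive.
cAMP is present, so HolK is inactive.
With no repressor bound, *elnQ* is transcribed.
So ElnQ is produced and active.
Activator ElnQ is present, so *jovW* is transcribed.
So JovW is produced and active.
VorY is produced constitutively and is active.
With repressor VorY bound, *quvX* is not transcribed.
So QuvX is not produced.
No repressor is bound and JovW is active, so *rudR* is transcribed.
→ *rudR* is ON in A.
Condition B:
ElnL is produced constitutively and is active.
With repressor ElnL bound, *vorB* is not transcribed.
So VorB is not produced.
Palatinose is absent, so VelU is active.
No repressor is bound and VelU is active, so *sibP* is transcribed.
So SibP is produced and active.
c-di-GMP is present, so DulX is active.
cAMP is absent, so HolK is active.
With repressor DulX bound, *elnQ* is not transcribed.
So ElnQ is not produced.
Activator SibP is present, so *jovW* is transcribed.
So JovW is produced and active.
VorY is produced constitutively and is active.
With repressor VorY bound, *quvX* is not transcribed.
So QuvX is not produced.
No repressor is bound and JovW is active, so *rudR* is transcribed.
→ *rudR* is ON in B.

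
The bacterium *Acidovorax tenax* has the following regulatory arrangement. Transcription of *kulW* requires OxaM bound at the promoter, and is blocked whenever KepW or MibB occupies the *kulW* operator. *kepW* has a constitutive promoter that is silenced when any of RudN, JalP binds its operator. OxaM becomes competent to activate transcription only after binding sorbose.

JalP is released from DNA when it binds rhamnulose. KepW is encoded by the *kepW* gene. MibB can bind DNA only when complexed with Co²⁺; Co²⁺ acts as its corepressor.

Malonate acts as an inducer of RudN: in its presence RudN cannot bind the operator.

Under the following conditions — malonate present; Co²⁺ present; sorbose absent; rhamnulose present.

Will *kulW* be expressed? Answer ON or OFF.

Malonate is present, so RudN is inactive.
Rhamnulose is present, so JalP is inactive.
With no repressor bound, *kepW* is transcribed.
So KepW is produced and active.
Co²⁺ is present, so MibB is active.
Sorbose is absent, so OxaM is inactive.
With repressor KepW bound, *kulW* is not transcribed.

OFF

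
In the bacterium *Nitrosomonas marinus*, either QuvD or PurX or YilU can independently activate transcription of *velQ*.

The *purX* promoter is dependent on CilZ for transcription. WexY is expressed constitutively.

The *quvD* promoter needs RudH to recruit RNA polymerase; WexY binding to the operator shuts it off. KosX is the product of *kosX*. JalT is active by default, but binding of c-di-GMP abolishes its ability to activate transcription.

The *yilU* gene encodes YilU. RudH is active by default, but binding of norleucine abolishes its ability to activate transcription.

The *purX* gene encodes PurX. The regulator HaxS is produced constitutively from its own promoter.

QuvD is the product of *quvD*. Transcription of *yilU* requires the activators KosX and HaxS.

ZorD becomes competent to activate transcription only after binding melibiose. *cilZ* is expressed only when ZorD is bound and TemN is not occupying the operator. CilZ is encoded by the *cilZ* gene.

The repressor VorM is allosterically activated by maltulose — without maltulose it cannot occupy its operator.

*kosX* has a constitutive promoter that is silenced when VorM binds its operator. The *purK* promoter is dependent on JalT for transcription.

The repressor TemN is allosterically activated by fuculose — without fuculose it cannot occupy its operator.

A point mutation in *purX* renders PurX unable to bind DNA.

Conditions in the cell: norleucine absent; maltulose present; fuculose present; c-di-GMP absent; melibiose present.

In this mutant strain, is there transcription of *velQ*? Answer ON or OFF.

OFF

WexY is produced constitutively and is active.
Norleucine is absent, so RudH is active.
With repressor WexY bound, *quvD* is not transcribed.
So QuvD is not produced.
PurX is non-functional in this strain, so it has no effect.
Maltulose is present, so VorM is active.
With repressor VorM bound, *kosX* is not transcribed.
So KosX is not produced.
HaxS is produced constitutively and is active.
Required activator KosX is absent, so *yilU* is not transcribed.
So YilU is not produced.
No activator is available at the *velQ* promoter, so *velQ* is not transcribed.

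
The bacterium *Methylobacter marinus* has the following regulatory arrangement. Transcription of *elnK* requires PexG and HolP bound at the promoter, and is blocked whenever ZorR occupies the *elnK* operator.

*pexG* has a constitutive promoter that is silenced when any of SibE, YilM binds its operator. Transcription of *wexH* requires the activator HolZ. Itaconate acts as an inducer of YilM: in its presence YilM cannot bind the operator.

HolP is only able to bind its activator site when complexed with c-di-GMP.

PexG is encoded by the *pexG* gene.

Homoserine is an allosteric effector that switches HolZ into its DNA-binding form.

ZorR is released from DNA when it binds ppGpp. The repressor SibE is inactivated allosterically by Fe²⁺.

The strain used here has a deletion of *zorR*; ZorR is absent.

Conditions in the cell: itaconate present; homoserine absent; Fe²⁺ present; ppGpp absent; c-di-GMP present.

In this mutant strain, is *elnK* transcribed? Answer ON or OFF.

Fe²⁺ is present, so SibE is inactive.
Itaconate is present, so YilM is inactive.
With no repressor bound, *pexG* is transcribed.
So PexG is produced and active.
ZorR is non-functional in this strain, so it has no effect.
c-di-GMP is present, so HolP is active.
No repressor is bound and PexG and HolP are active, so *elnK* is transcribed.

ON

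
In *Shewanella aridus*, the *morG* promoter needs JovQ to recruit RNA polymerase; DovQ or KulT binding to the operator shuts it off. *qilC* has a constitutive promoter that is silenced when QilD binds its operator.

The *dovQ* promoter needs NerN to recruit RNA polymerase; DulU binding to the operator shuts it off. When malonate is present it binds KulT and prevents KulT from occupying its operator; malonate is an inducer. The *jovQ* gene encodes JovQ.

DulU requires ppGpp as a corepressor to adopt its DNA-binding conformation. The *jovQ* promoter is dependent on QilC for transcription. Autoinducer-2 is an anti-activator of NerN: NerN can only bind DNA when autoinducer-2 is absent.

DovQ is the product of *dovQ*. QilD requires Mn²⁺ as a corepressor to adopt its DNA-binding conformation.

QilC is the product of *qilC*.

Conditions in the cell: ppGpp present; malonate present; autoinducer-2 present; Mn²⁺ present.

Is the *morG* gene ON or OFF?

OFF

Mn²⁺ is present, so QilD is active.
With repressor QilD bound, *qilC* is not transcribed.
So QilC is not produced.
Required activator QilC is absent, so *jovQ* is not transcribed.
So JovQ is not produced.
Autoinducer-2 is present, so NerN is inactive.
ppGpp is present, so DulU is active.
With repressor DulU bound, *dovQ* is not transcribed.
So DovQ is not produced.
Malonate is present, so KulT is inactive.
Required activator JovQ is absent, so *morG* is not transcribed.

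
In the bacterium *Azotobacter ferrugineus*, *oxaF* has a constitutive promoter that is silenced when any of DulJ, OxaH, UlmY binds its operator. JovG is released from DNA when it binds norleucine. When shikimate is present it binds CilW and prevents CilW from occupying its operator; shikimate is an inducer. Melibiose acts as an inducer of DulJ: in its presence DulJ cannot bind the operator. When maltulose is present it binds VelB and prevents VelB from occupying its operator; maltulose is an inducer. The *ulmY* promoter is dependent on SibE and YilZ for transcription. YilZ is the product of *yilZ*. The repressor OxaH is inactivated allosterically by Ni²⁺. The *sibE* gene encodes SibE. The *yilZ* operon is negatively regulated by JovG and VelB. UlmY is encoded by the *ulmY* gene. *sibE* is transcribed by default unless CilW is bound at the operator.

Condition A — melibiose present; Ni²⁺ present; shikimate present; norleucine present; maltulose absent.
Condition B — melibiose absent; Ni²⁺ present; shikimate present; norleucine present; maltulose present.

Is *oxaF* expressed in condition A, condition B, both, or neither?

A only

Condition A:
Melibiose is present, so DulJ is inactive.
Ni²⁺ is present, so OxaH is inactive.
Shikimate is present, so CilW is inactive.
With no repressor bound, *sibE* is transcribed.
So SibE is produced and active.
Norleucine is present, so JovG is inactive.
Maltulose is absent, so VelB is active.
With repressor VelB bound, *yilZ* is not transcribed.
So YilZ is not produced.
Required activator YilZ is absent, so *ulmY* is not transcribed.
So UlmY is not produced.
With no repressor bound, *oxaF* is transcribed.
→ *oxaF* is ON in A.
Condition B:
Melibiose is absent, so DulJ is active.
Ni²⁺ is present, so OxaH is inactive.
Shikimate is present, so CilW is inactive.
With no repressor bound, *sibE* is transcribed.
So SibE is produced and active.
Norleucine is present, so JovG is inactive.
Maltulose is present, so VelB is inactive.
With no repressor bound, *yilZ* is transcribed.
So YilZ is produced and active.
No repressor is bound and SibE and YilZ are active, so *ulmY* is transcribed.
So UlmY is produced and active.
With repressor DulJ bound, *oxaF* is not transcribed.
→ *oxaF* is OFF in B.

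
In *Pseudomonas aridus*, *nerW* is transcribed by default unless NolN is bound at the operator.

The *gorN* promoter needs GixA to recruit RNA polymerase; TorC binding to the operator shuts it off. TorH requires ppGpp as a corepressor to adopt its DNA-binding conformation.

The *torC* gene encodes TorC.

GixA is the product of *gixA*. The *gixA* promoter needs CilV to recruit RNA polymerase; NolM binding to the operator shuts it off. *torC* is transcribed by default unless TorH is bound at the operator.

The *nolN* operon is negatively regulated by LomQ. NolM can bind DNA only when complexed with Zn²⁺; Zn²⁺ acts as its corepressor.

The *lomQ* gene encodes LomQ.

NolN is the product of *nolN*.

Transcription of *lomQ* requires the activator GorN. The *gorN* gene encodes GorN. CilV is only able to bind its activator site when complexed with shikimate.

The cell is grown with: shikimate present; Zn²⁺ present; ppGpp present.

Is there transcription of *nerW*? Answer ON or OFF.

Shikimate is present, so CilV is active.
Zn²⁺ is present, so NolM is active.
With repressor NolM bound, *gixA* is not transcribed.
So GixA is not produced.
ppGpp is present, so TorH is active.
With repressor TorH bound, *torC* is not transcribed.
So TorC is not produced.
Required activator GixA is absent, so *gorN* is not transcribed.
So GorN is not produced.
Required activator GorN is absent, so *lomQ* is not transcribed.
So LomQ is not produced.
With no repressor bound, *nolN* is transcribed.
So NolN is produced and active.
With repressor NolN bound, *nerW* is not transcribed.

OFF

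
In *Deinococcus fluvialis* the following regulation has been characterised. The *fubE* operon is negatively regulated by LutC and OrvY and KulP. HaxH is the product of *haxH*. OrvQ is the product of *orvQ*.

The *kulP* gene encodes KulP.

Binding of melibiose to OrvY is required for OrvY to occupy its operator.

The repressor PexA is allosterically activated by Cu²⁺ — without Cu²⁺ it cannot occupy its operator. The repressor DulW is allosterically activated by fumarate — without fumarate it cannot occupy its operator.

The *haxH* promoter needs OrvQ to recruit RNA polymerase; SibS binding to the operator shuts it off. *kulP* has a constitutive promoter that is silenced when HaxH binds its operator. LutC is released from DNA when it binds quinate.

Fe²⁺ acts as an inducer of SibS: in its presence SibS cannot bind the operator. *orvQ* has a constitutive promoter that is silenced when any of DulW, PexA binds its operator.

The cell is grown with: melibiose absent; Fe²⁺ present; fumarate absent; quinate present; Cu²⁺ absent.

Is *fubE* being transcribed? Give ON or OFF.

Quinate is present, so LutC is inactive.
Melibiose is absent, so OrvY is inactive.
Fumarate is absent, so DulW is inactive.
Cu²⁺ is absent, so PexA is inactive.
With no repressor bound, *orvQ* is transcribed.
So OrvQ is produced and active.
Fe²⁺ is present, so SibS is inactive.
No repressor is bound and OrvQ is active, so *haxH* is transcribed.
So HaxH is produced and active.
With repressor HaxH bound, *kulP* is not transcribed.
So KulP is not produced.
With no repressor bound, *fubE* is transcribed.

ON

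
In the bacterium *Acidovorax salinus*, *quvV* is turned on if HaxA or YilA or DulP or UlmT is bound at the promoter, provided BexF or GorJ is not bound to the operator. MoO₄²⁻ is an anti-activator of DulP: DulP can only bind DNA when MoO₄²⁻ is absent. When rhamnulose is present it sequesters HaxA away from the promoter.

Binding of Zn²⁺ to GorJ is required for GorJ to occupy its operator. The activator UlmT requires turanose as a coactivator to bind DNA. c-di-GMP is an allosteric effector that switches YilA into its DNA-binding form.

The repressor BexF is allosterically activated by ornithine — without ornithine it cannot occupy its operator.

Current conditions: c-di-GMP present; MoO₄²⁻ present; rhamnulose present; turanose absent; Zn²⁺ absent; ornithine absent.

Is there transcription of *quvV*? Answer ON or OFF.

ON

Ornithine is absent, so BexF is inactive.
Zn²⁺ is absent, so GorJ is inactive.
Rhamnulose is present, so HaxA is inactive.
c-di-GMP is present, so YilA is active.
MoO₄²⁻ is present, so DulP is inactive.
Turanose is absent, so UlmT is inactive.
Activator YilA is present, so *quvV* is transcribed.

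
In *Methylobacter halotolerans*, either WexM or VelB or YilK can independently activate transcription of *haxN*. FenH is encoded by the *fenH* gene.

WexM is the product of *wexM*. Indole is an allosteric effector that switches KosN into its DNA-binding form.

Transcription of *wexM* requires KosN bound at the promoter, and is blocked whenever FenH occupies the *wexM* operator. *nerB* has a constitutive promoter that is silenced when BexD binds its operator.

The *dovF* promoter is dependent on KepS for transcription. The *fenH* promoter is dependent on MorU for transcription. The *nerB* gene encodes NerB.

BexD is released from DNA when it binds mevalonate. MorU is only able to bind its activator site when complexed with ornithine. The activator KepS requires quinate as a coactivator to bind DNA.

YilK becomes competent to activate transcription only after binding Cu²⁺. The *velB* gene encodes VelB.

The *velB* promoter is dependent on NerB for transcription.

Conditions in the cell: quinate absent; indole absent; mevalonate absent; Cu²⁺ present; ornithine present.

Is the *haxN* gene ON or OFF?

ON

Indole is absent, so KosN is inactive.
Ornithine is present, so MorU is active.
No repressor is bound and MorU is active, so *fenH* is transcribed.
So FenH is produced and active.
With repressor FenH bound, *wexM* is not transcribed.
So WexM is not produced.
Mevalonate is absent, so BexD is active.
With repressor BexD bound, *nerB* is not transcribed.
So NerB is not produced.
Required activator NerB is absent, so *velB* is not transcribed.
So VelB is not produced.
Cu²⁺ is present, so YilK is active.
Activator YilK is present, so *haxN* is transcribed.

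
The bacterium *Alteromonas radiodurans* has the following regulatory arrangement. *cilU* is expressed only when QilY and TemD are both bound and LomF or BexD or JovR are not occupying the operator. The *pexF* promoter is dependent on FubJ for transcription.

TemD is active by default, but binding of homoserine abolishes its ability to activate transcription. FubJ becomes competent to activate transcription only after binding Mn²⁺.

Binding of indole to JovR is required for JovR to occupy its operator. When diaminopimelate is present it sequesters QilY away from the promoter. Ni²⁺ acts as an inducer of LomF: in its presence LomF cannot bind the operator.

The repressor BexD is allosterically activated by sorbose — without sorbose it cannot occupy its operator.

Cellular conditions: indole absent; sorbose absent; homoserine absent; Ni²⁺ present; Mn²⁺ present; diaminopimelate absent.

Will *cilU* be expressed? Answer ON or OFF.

ON

Diaminopimelate is absent, so QilY is active.
Ni²⁺ is present, so LomF is inactive.
Sorbose is absent, so BexD is inactive.
Indole is absent, so JovR is inactive.
Homoserine is absent, so TemD is active.
No repressor is bound and QilY and TemD are active, so *cilU* is transcribed.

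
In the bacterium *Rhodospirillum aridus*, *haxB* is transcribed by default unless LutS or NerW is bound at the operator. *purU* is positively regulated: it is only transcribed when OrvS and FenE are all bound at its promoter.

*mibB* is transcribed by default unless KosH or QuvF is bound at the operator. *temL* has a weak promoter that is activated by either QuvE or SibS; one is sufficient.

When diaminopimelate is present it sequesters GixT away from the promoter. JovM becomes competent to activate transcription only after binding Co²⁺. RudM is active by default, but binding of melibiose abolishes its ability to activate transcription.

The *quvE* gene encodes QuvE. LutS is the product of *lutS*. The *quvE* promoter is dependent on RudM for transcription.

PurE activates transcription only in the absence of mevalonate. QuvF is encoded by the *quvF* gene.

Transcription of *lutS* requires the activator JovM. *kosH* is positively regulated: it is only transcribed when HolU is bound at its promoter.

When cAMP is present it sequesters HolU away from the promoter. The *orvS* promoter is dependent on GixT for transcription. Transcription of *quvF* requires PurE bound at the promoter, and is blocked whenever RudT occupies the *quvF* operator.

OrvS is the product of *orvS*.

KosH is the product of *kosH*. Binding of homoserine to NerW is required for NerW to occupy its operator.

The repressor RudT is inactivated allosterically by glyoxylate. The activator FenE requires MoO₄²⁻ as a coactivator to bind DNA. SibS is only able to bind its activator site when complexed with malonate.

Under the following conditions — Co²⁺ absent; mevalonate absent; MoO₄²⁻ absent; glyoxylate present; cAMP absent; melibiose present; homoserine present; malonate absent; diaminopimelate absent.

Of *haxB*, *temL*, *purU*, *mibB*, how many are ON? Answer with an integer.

0

Co²⁺ is absent, so JovM is inactive.
Required activator JovM is absent, so *lutS* is not transcribed.
So LutS is not produced.
Homoserine is present, so NerW is active.
With repressor NerW bound, *haxB* is not transcribed.
→ *haxB* is OFF.
Melibiose is present, so RudM is inactive.
Required activator RudM is absent, so *quvE* is not transcribed.
So QuvE is not produced.
Malonate is absent, so SibS is inactive.
No activator is available at the *temL* promoter, so *temL* is not transcribed.
→ *temL* is OFF.
Diaminopimelate is absent, so GixT is active.
No repressor is bound and GixT is active, so *orvS* is transcribed.
So OrvS is produced and active.
MoO₄²⁻ is absent, so FenE is inactive.
Required activator FenE is absent, so *purU* is not transcribed.
→ *purU* is OFF.
cAMP is absent, so HolU is active.
No repressor is bound and HolU is active, so *kosH* is transcribed.
So KosH is produced and active.
Mevalonate is absent, so PurE is active.
Glyoxylate is present, so RudT is inactive.
No repressor is bound and PurE is active, so *quvF* is transcribed.
So QuvF is produced and active.
With repressor KosH bound, *mibB* is not transcribed.
→ *mibB* is OFF.
0 of the 4 genes are transcribed.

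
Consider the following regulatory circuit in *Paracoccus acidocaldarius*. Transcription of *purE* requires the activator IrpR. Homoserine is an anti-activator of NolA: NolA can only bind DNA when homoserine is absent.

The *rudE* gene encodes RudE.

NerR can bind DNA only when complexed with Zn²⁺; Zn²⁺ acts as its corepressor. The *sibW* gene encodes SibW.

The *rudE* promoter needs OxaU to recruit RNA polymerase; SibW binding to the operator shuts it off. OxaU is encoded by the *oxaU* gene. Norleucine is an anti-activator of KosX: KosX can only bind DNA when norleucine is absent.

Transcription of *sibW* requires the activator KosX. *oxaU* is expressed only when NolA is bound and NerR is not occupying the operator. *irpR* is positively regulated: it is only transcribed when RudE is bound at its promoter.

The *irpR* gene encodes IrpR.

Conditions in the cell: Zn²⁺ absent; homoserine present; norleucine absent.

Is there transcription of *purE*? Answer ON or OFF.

OFF

Zn²⁺ is absent, so NerR is inactive.
Homoserine is present, so NolA is inactive.
Required activator NolA is absent, so *oxaU* is not transcribed.
So OxaU is not produced.
Norleucine is absent, so KosX is active.
No repressor is bound and KosX is active, so *sibW* is transcribed.
So SibW is produced and active.
With repressor SibW bound, *rudE* is not transcribed.
So RudE is not produced.
Required activator RudE is absent, so *irpR* is not transcribed.
So IrpR is not produced.
Required activator IrpR is absent, so *purE* is not transcribed.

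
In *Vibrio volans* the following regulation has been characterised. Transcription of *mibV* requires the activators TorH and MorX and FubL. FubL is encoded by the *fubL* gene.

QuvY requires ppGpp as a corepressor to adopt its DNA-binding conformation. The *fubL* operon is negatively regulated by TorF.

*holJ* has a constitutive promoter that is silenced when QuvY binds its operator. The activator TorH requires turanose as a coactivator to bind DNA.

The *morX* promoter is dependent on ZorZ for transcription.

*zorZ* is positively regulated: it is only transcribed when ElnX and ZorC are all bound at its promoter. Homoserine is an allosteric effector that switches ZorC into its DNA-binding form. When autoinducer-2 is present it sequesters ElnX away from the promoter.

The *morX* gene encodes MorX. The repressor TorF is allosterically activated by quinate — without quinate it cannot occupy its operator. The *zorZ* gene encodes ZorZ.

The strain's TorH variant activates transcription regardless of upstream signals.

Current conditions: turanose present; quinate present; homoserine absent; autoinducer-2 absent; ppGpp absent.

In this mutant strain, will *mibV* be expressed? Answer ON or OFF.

OFF

TorH is constitutively active in this strain.
Autoinducer-2 is absent, so ElnX is active.
Homoserine is absent, so ZorC is inactive.
Required activator ZorC is absent, so *zorZ* is not transcribed.
So ZorZ is not produced.
Required activator ZorZ is absent, so *morX* is not transcribed.
So MorX is not produced.
Quinate is present, so TorF is active.
With repressor TorF bound, *fubL* is not transcribed.
So FubL is not produced.
Required activator MorX is absent, so *mibV* is not transcribed.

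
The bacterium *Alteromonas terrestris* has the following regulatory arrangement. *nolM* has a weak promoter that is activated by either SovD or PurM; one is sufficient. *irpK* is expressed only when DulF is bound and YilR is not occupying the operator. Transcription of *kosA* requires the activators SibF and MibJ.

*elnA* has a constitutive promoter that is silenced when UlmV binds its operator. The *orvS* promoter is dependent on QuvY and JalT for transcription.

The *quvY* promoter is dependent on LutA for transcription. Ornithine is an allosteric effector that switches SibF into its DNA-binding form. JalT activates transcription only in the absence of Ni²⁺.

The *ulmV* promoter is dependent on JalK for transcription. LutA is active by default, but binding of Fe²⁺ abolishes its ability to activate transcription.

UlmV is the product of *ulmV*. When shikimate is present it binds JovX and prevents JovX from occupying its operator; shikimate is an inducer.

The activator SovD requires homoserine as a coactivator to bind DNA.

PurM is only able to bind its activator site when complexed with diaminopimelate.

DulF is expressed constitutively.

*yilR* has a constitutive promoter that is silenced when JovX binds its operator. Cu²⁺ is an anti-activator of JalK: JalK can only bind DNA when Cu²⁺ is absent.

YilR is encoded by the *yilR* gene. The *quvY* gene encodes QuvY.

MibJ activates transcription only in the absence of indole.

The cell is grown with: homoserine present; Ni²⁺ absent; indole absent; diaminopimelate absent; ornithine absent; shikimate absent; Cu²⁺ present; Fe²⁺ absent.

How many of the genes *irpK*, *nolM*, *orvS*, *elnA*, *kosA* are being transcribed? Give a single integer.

4

DulF is produced constitutively and is active.
Shikimate is absent, so JovX is active.
With repressor JovX bound, *yilR* is not transcribed.
So YilR is not produced.
No repressor is bound and DulF is active, so *irpK* is transcribed.
→ *irpK* is ON.
Homoserine is present, so SovD is active.
Diaminopimelate is absent, so PurM is inactive.
Activator SovD is present, so *nolM* is transcribed.
→ *nolM* is ON.
Fe²⁺ is absent, so LutA is active.
No repressor is bound and LutA is active, so *quvY* is transcribed.
So QuvY is produced and active.
Ni²⁺ is absent, so JalT is active.
No repressor is bound and QuvY and JalT are active, so *orvS* is transcribed.
→ *orvS* is ON.
Cu²⁺ is present, so JalK is inactive.
Required activator JalK is absent, so *ulmV* is not transcribed.
So UlmV is not produced.
With no repressor bound, *elnA* is transcribed.
→ *elnA* is ON.
Ornithine is absent, so SibF is inactive.
Indole is absent, so MibJ is active.
Required activator SibF is absent, so *kosA* is not transcribed.
→ *kosA* is OFF.
4 of the 5 genes are transcribed.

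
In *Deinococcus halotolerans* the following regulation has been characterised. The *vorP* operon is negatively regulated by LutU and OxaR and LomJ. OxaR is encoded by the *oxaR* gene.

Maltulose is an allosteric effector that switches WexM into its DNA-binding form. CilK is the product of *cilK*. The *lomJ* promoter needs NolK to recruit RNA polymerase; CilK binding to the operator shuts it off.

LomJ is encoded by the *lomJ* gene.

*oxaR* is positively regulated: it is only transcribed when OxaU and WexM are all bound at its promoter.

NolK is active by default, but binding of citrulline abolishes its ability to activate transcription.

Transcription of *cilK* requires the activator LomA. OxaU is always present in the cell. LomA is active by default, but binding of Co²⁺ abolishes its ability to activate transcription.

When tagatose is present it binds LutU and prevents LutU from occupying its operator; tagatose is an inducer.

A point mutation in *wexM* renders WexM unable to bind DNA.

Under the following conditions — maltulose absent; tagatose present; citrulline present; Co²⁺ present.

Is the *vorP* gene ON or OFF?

Tagatose is present, so LutU is inactive.
OxaU is produced constitutively and is active.
WexM is non-functional in this strain, so it has no effect.
Required activator WexM is absent, so *oxaR* is not transcribed.
So OxaR is not produced.
Citrulline is present, so NolK is inactive.
Co²⁺ is present, so LomA is inactive.
Required activator LomA is absent, so *cilK* is not transcribed.
So CilK is not produced.
Required activator NolK is absent, so *lomJ* is not transcribed.
So LomJ is not produced.
With no repressor bound, *vorP* is transcribed.

ON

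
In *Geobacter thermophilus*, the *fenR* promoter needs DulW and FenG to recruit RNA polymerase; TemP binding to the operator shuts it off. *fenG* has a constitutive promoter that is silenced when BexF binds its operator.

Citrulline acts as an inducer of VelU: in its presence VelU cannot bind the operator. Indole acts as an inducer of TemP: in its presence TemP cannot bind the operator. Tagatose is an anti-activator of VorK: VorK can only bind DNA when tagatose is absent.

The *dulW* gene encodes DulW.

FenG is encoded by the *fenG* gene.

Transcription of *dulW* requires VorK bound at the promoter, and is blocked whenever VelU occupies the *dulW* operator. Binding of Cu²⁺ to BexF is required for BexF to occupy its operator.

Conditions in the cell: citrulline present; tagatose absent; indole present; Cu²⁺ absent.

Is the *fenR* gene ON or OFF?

Tagatose is absent, so VorK is active.
Citrulline is present, so VelU is inactive.
No repressor is bound and VorK is active, so *dulW* is transcribed.
So DulW is produced and active.
Indole is present, so TemP is inactive.
Cu²⁺ is absent, so BexF is inactive.
With no repressor bound, *fenG* is transcribed.
So FenG is produced and active.
No repressor is bound and DulW and FenG are active, so *fenR* is transcribed.

ON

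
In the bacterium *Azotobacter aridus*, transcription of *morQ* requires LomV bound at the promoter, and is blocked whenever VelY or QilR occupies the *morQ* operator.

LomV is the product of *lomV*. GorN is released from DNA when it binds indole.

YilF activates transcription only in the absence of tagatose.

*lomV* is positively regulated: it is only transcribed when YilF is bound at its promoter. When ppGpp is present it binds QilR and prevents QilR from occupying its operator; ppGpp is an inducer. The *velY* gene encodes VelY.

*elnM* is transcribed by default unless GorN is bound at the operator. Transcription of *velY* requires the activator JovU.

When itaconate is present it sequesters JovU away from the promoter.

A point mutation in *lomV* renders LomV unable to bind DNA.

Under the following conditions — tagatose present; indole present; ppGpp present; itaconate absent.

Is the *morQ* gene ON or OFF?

Itaconate is absent, so JovU is active.
No repressor is bound and JovU is active, so *velY* is transcribed.
So VelY is produced and active.
LomV is non-functional in this strain, so it has no effect.
ppGpp is present, so QilR is inactive.
With repressor VelY bound, *morQ* is not transcribed.

OFF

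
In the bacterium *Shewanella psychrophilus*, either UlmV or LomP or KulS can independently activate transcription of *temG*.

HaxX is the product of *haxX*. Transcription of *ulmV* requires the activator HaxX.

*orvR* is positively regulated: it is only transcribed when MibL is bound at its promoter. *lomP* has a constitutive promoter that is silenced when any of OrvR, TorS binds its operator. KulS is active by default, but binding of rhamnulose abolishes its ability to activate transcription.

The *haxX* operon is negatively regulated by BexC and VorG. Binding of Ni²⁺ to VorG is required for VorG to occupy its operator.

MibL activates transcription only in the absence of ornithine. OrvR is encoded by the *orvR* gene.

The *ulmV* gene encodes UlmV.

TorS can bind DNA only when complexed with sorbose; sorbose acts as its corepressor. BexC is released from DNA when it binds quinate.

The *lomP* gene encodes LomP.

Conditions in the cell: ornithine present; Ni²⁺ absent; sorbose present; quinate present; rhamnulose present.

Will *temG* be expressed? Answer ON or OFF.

Quinate is present, so BexC is inactive.
Ni²⁺ is absent, so VorG is inactive.
With no repressor bound, *haxX* is transcribed.
So HaxX is produced and active.
No repressor is bound and HaxX is active, so *ulmV* is transcribed.
So UlmV is produced and active.
Ornithine is present, so MibL is inactive.
Required activator MibL is absent, so *orvR* is not transcribed.
So OrvR is not produced.
Sorbose is present, so TorS is active.
With repressor TorS bound, *lomP* is not transcribed.
So LomP is not produced.
Rhamnulose is present, so KulS is inactive.
Activator UlmV is present, so *temG* is transcribed.

ON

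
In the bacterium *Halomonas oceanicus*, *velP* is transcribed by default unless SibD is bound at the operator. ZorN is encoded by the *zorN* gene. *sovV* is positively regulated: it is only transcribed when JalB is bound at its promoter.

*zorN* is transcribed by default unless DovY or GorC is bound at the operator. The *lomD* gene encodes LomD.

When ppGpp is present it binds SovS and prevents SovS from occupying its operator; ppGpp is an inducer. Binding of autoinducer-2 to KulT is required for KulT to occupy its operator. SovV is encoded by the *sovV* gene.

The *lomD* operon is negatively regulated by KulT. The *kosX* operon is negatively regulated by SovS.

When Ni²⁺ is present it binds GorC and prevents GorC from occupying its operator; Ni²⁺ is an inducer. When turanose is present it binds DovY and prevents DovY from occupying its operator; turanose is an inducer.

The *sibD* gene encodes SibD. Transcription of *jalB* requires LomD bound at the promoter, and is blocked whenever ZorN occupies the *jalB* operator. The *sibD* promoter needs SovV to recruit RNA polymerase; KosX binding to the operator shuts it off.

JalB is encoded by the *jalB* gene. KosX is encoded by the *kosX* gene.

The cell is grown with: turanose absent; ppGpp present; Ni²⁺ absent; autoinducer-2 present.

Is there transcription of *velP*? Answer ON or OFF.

ON

Autoinducer-2 is present, so KulT is active.
With repressor KulT bound, *lomD* is not transcribed.
So LomD is not produced.
Turanose is absent, so DovY is active.
Ni²⁺ is absent, so GorC is active.
With repressor DovY bound, *zorN* is not transcribed.
So ZorN is not produced.
Required activator LomD is absent, so *jalB* is not transcribed.
So JalB is not produced.
Required activator JalB is absent, so *sovV* is not transcribed.
So SovV is not produced.
ppGpp is present, so SovS is inactive.
With no repressor bound, *kosX* is transcribed.
So KosX is produced and active.
With repressor KosX bound, *sibD* is not transcribed.
So SibD is not produced.
With no repressor bound, *velP* is transcribed.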